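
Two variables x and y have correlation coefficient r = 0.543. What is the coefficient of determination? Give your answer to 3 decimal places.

r² = (0.543)² = 0.295

0.295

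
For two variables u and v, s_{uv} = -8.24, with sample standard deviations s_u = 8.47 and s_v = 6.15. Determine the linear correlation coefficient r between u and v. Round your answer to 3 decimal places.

-0.158

r = Cov(u,v) / (s_u · s_v) = -8.24 / (8.47 × 6.15)
  = -8.24 / 52.0905 ≈ -0.158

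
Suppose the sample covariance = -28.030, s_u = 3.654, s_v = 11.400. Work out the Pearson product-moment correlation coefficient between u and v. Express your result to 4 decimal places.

-0.6729

r = Cov(u,v) / (s_u · s_v) = -28.030 / (3.654 × 11.400)
  = -28.030 / 41.6556 ≈ -0.6729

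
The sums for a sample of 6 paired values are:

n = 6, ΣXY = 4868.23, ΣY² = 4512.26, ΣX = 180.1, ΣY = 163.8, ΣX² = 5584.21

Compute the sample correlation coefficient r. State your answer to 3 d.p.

r = (nΣXY − ΣXΣY) / √[(nΣX² − (ΣX)²)(nΣY² − (ΣY)²)]
Numerator: 6×4868.23 − 180.1×163.8 = -291
Denominator: √[(33505.26 − 32436.01)(27073.56 − 26830.44)] = √[1069.25 × 243.12] = 509.8589
r = -291 / 509.8589 ≈ -0.571

-0.571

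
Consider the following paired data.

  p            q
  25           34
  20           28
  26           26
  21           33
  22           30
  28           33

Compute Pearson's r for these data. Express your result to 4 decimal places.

n = 6, Σp = 142, Σq = 184, Σp² = 3410, Σq² = 5694, Σpq = 4363
nΣpq − ΣpΣq = 26178 − 26128 = 50
nΣp² − (Σp)² = 20460 − 20164 = 296; nΣq² − (Σq)² = 34164 − 33856 = 308
r = 50 / √(296 × 308) = 50 / 301.9404 ≈ 0.1656

0.1656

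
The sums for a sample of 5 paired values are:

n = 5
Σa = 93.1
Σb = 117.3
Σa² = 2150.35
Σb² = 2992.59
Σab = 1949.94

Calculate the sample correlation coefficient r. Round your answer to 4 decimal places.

-0.7393

r = (nΣab − ΣaΣb) / √[(nΣa² − (Σa)²)(nΣb² − (Σb)²)]
Numerator: 5×1949.94 − 93.1×117.3 = -1170.93
Denominator: √[(10751.75 − 8667.61)(14962.95 − 13759.29)] = √[2084.14 × 1203.66] = 1583.8548
r = -1170.93 / 1583.8548 ≈ -0.7393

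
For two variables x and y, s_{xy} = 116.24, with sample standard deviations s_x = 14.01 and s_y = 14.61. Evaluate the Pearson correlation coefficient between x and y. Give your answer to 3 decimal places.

r = Cov(x,y) / (s_x · s_y) = 116.24 / (14.01 × 14.61)
  = 116.24 / 204.6861 ≈ 0.568

0.568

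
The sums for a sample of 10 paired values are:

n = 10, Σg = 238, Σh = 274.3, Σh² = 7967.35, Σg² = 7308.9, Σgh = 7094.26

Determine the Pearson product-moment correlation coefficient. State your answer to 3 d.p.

0.663

r = (nΣgh − ΣgΣh) / √[(nΣg² − (Σg)²)(nΣh² − (Σh)²)]
Numerator: 10×7094.26 − 238×274.3 = 5659.2
Denominator: √[(73089 − 56644)(79673.5 − 75240.49)] = √[16445 × 4433.01] = 8538.1994
r = 5659.2 / 8538.1994 ≈ 0.663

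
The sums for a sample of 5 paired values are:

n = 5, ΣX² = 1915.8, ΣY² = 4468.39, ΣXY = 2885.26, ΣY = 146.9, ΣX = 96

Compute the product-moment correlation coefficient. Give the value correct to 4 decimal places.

r = (nΣXY − ΣXΣY) / √[(nΣX² − (ΣX)²)(nΣY² − (ΣY)²)]
Numerator: 5×2885.26 − 96×146.9 = 323.9
Denominator: √[(9579 − 9216)(22341.95 − 21579.61)] = √[363 × 762.34] = 526.0508
r = 323.9 / 526.0508 ≈ 0.6157

0.6157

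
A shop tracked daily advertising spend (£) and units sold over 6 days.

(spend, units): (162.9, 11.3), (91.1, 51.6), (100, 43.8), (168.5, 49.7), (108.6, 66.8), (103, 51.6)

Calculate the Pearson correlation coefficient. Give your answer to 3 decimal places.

n = 6, Σx = 734.1, Σy = 274.8, Σx² = 95630.83, Σy² = 14303.58, Σxy = 31865.26
nΣxy − ΣxΣy = 191191.56 − 201730.68 = -10539.12
nΣx² − (Σx)² = 573784.98 − 538902.81 = 34882.17; nΣy² − (Σy)² = 85821.48 − 75515.04 = 10306.44
r = -10539.12 / √(34882.17 × 10306.44) = -10539.12 / 18960.7751 ≈ -0.556

-0.556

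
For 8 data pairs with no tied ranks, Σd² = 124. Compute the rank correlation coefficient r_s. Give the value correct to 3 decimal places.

-0.476

ρ = 1 − 6Σd² / [n(n²−1)] = 1 − 6×124 / (8×63)
  = 1 − 744/504 = 1 − 1.4762 ≈ -0.476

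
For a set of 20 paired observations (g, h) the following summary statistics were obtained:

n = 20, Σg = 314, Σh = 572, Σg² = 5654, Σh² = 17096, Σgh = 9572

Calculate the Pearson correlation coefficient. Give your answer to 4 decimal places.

0.8099

r = (nΣgh − ΣgΣh) / √[(nΣg² − (Σg)²)(nΣh² − (Σh)²)]
Numerator: 20×9572 − 314×572 = 11832
Denominator: √[(113080 − 98596)(341920 − 327184)] = √[14484 × 14736] = 14609.4567
r = 11832 / 14609.4567 ≈ 0.8099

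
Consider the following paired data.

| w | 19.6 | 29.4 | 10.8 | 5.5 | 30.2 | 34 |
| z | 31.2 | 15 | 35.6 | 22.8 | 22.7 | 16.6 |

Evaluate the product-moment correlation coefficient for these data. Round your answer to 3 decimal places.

-0.629

n = 6, Σw = 129.5, Σz = 143.9, Σw² = 3463.45, Σz² = 3776.49, Σwz = 2812.34
nΣwz − ΣwΣz = 16874.04 − 18635.05 = -1761.01
nΣw² − (Σw)² = 20780.7 − 16770.25 = 4010.45; nΣz² − (Σz)² = 22658.94 − 20707.21 = 1951.73
r = -1761.01 / √(4010.45 × 1951.73) = -1761.01 / 2797.7340 ≈ -0.629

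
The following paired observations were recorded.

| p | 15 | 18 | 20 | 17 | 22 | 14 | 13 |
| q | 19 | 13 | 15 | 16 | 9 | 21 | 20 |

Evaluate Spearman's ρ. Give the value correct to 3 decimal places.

Rank p: 3, 5, 6, 4, 7, 2, 1
Rank q: 5, 2, 3, 4, 1, 7, 6
d = rank(p) − rank(q): -2, 3, 3, 0, 6, -5, -5; Σd² = 108
ρ = 1 − 6Σd² / [n(n²−1)] = 1 − 6×108 / (7×48) = 1 − 648/336 ≈ -0.929

-0.929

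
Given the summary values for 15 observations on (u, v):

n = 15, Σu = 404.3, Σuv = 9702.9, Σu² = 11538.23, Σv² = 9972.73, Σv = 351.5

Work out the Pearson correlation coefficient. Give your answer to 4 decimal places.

0.2169

r = (nΣuv − ΣuΣv) / √[(nΣu² − (Σu)²)(nΣv² − (Σv)²)]
Numerator: 15×9702.9 − 404.3×351.5 = 3432.05
Denominator: √[(173073.45 − 163458.49)(149590.95 − 123552.25)] = √[9614.96 × 26038.7] = 15822.8019
r = 3432.05 / 15822.8019 ≈ 0.2169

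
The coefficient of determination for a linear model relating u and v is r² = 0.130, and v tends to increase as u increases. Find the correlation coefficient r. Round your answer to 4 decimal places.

0.3606

|r| = √0.130 = 0.3606
The association is positive, so r = 0.3606.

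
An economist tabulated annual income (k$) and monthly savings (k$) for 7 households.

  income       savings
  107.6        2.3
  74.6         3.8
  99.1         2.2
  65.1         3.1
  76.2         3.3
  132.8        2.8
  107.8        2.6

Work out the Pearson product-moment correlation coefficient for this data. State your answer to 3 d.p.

n = 7, Σx = 663.2, Σy = 20.1, Σx² = 66264.86, Σy² = 59.67, Σxy = 1854.37
nΣxy − ΣxΣy = 12980.59 − 13330.32 = -349.73
nΣx² − (Σx)² = 463854.02 − 439834.24 = 24019.78; nΣy² − (Σy)² = 417.69 − 404.01 = 13.68
r = -349.73 / √(24019.78 × 13.68) = -349.73 / 573.2282 ≈ -0.610

-0.610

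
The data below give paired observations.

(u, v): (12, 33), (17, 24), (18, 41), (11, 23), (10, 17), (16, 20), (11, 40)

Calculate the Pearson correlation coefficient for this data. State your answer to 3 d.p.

n = 7, Σu = 95, Σv = 198, Σu² = 1355, Σv² = 6164, Σuv = 2725
nΣuv − ΣuΣv = 19075 − 18810 = 265
nΣu² − (Σu)² = 9485 − 9025 = 460; nΣv² − (Σv)² = 43148 − 39204 = 3944
r = 265 / √(460 × 3944) = 265 / 1346.9373 ≈ 0.197

0.197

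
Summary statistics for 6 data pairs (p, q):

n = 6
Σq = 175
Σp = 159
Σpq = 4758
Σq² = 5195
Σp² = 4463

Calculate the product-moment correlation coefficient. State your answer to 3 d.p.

r = (nΣpq − ΣpΣq) / √[(nΣp² − (Σp)²)(nΣq² − (Σq)²)]
Numerator: 6×4758 − 159×175 = 723
Denominator: √[(26778 − 25281)(31170 − 30625)] = √[1497 × 545] = 903.2525
r = 723 / 903.2525 ≈ 0.800

0.800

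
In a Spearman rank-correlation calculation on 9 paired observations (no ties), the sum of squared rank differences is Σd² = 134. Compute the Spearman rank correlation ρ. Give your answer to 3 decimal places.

-0.117

ρ = 1 − 6Σd² / [n(n²−1)] = 1 − 6×134 / (9×80)
  = 1 − 804/720 = 1 − 1.1167 ≈ -0.117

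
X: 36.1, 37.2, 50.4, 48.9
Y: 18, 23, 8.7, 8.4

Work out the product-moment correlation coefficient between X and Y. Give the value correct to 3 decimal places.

-0.936

n = 4, ΣX = 172.6, ΣY = 58.1, ΣX² = 7618.42, ΣY² = 999.25, ΣXY = 2354.64
nΣXY − ΣXΣY = 9418.56 − 10028.06 = -609.5
nΣX² − (ΣX)² = 30473.68 − 29790.76 = 682.92; nΣY² − (ΣY)² = 3997 − 3375.61 = 621.39
r = -609.5 / √(682.92 × 621.39) = -609.5 / 651.4289 ≈ -0.936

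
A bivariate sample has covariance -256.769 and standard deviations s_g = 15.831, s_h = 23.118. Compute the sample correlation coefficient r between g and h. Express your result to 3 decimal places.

-0.702

r = Cov(g,h) / (s_g · s_h) = -256.769 / (15.831 × 23.118)
  = -256.769 / 365.9811 ≈ -0.702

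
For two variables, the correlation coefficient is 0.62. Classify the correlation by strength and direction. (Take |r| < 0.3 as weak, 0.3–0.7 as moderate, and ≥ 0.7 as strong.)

moderate positive

r = 0.62 > 0 so the relationship is positive.
|r| = 0.62, which falls in the moderate range.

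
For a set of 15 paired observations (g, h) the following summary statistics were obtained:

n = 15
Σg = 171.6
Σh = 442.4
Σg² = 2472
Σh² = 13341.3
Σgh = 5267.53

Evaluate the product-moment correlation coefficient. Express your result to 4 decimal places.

r = (nΣgh − ΣgΣh) / √[(nΣg² − (Σg)²)(nΣh² − (Σh)²)]
Numerator: 15×5267.53 − 171.6×442.4 = 3097.11
Denominator: √[(37080 − 29446.56)(200119.5 − 195717.76)] = √[7633.44 × 4401.74] = 5796.5868
r = 3097.11 / 5796.5868 ≈ 0.5343

0.5343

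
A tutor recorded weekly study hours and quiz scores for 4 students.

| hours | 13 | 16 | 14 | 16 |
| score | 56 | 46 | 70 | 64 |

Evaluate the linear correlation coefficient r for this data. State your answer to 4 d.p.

n = 4, Σx = 59, Σy = 236, Σx² = 877, Σy² = 14248, Σxy = 3468
nΣxy − ΣxΣy = 13872 − 13924 = -52
nΣx² − (Σx)² = 3508 − 3481 = 27; nΣy² − (Σy)² = 56992 − 55696 = 1296
r = -52 / √(27 × 1296) = -52 / 187.0615 ≈ -0.2780

-0.2780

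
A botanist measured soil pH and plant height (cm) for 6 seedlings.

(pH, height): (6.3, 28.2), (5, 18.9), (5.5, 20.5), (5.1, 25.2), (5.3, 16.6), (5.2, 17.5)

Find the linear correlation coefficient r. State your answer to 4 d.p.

0.6574

n = 6, Σx = 32.4, Σy = 126.9, Σx² = 176.08, Σy² = 2789.55, Σxy = 692.41
nΣxy − ΣxΣy = 4154.46 − 4111.56 = 42.9
nΣx² − (Σx)² = 1056.48 − 1049.76 = 6.72; nΣy² − (Σy)² = 16737.3 − 16103.61 = 633.69
r = 42.9 / √(6.72 × 633.69) = 42.9 / 65.2564 ≈ 0.6574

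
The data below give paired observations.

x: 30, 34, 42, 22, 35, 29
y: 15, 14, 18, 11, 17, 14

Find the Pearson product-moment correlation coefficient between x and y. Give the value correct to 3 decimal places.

n = 6, Σx = 192, Σy = 89, Σx² = 6370, Σy² = 1351, Σxy = 2925
nΣxy − ΣxΣy = 17550 − 17088 = 462
nΣx² − (Σx)² = 38220 − 36864 = 1356; nΣy² − (Σy)² = 8106 − 7921 = 185
r = 462 / √(1356 × 185) = 462 / 500.8593 ≈ 0.922

0.922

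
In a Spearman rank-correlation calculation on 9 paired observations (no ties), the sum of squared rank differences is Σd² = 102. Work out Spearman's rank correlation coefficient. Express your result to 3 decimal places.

ρ = 1 − 6Σd² / [n(n²−1)] = 1 − 6×102 / (9×80)
  = 1 − 612/720 = 1 − 0.8500 ≈ 0.150

0.150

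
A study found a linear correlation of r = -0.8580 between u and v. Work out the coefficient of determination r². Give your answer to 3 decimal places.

r² = (-0.8580)² = 0.736

0.736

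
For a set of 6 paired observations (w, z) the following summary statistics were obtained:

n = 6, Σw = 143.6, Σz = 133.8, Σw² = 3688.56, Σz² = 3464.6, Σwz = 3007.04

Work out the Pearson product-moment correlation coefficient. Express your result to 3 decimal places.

r = (nΣwz − ΣwΣz) / √[(nΣw² − (Σw)²)(nΣz² − (Σz)²)]
Numerator: 6×3007.04 − 143.6×133.8 = -1171.44
Denominator: √[(22131.36 − 20620.96)(20787.6 − 17902.44)] = √[1510.4 × 2885.16] = 2087.5214
r = -1171.44 / 2087.5214 ≈ -0.561

-0.561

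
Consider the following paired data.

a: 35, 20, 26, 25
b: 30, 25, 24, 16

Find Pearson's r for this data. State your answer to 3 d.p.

n = 4, Σa = 106, Σb = 95, Σa² = 2926, Σb² = 2357, Σab = 2574
nΣab − ΣaΣb = 10296 − 10070 = 226
nΣa² − (Σa)² = 11704 − 11236 = 468; nΣb² − (Σb)² = 9428 − 9025 = 403
r = 226 / √(468 × 403) = 226 / 434.2856 ≈ 0.520

0.520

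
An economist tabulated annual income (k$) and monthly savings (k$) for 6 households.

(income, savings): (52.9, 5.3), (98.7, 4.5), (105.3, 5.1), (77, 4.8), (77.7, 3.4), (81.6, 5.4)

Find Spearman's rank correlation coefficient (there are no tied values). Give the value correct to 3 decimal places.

Rank income: 1, 5, 6, 2, 3, 4
Rank savings: 5, 2, 4, 3, 1, 6
d = rank(income) − rank(savings): -4, 3, 2, -1, 2, -2; Σd² = 38
ρ = 1 − 6Σd² / [n(n²−1)] = 1 − 6×38 / (6×35) = 1 − 228/210 ≈ -0.086

-0.086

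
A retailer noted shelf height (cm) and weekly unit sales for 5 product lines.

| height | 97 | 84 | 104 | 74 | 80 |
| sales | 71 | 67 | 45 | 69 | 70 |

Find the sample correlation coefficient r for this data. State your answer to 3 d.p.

n = 5, Σx = 439, Σy = 322, Σx² = 39157, Σy² = 21216, Σxy = 27901
nΣxy − ΣxΣy = 139505 − 141358 = -1853
nΣx² − (Σx)² = 195785 − 192721 = 3064; nΣy² − (Σy)² = 106080 − 103684 = 2396
r = -1853 / √(3064 × 2396) = -1853 / 2709.4915 ≈ -0.684

-0.684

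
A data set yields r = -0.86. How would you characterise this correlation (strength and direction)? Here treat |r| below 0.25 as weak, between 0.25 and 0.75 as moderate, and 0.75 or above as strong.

r = -0.86 < 0 so the relationship is negative.
|r| = 0.86, which falls in the strong range.

strong negative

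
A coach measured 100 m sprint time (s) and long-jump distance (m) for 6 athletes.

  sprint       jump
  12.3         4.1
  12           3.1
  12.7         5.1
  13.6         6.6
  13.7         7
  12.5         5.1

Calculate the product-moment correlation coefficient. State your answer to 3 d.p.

0.974

n = 6, Σx = 76.8, Σy = 31, Σx² = 985.48, Σy² = 171, Σxy = 401.81
nΣxy − ΣxΣy = 2410.86 − 2380.8 = 30.06
nΣx² − (Σx)² = 5912.88 − 5898.24 = 14.64; nΣy² − (Σy)² = 1026 − 961 = 65
r = 30.06 / √(14.64 × 65) = 30.06 / 30.8480 ≈ 0.974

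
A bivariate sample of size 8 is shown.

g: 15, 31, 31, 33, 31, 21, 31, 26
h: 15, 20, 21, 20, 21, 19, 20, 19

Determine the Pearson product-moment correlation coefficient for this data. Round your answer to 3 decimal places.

n = 8, Σg = 219, Σh = 155, Σg² = 6275, Σh² = 3029, Σgh = 4320
nΣgh − ΣgΣh = 34560 − 33945 = 615
nΣg² − (Σg)² = 50200 − 47961 = 2239; nΣh² − (Σh)² = 24232 − 24025 = 207
r = 615 / √(2239 × 207) = 615 / 680.7885 ≈ 0.903

0.903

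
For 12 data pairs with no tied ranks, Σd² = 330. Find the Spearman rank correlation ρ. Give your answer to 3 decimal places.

ρ = 1 − 6Σd² / [n(n²−1)] = 1 − 6×330 / (12×143)
  = 1 − 1980/1716 = 1 − 1.1538 ≈ -0.154

-0.154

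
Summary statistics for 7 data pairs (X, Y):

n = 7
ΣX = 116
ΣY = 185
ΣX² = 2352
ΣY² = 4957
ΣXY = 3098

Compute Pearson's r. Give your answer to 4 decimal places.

0.1893

r = (nΣXY − ΣXΣY) / √[(nΣX² − (ΣX)²)(nΣY² − (ΣY)²)]
Numerator: 7×3098 − 116×185 = 226
Denominator: √[(16464 − 13456)(34699 − 34225)] = √[3008 × 474] = 1194.0653
r = 226 / 1194.0653 ≈ 0.1893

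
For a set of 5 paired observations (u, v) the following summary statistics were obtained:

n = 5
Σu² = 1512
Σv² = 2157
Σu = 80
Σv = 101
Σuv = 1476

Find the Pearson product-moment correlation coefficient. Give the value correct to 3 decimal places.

-0.850

r = (nΣuv − ΣuΣv) / √[(nΣu² − (Σu)²)(nΣv² − (Σv)²)]
Numerator: 5×1476 − 80×101 = -700
Denominator: √[(7560 − 6400)(10785 − 10201)] = √[1160 × 584] = 823.0674
r = -700 / 823.0674 ≈ -0.850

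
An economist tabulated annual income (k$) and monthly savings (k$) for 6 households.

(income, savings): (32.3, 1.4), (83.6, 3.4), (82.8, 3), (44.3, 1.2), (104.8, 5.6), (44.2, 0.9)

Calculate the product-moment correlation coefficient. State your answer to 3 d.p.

0.945

n = 6, Σx = 392, Σy = 15.5, Σx² = 29787.26, Σy² = 56.13, Σxy = 1257.68
nΣxy − ΣxΣy = 7546.08 − 6076 = 1470.08
nΣx² − (Σx)² = 178723.56 − 153664 = 25059.56; nΣy² − (Σy)² = 336.78 − 240.25 = 96.53
r = 1470.08 / √(25059.56 × 96.53) = 1470.08 / 1555.3133 ≈ 0.945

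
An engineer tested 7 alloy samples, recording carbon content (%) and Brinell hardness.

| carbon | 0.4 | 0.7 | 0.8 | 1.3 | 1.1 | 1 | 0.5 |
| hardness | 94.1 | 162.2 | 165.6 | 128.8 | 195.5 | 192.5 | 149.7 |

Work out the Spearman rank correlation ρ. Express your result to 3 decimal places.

Rank carbon: 1, 3, 4, 7, 6, 5, 2
Rank hardness: 1, 4, 5, 2, 7, 6, 3
d = rank(carbon) − rank(hardness): 0, -1, -1, 5, -1, -1, -1; Σd² = 30
ρ = 1 − 6Σd² / [n(n²−1)] = 1 − 6×30 / (7×48) = 1 − 180/336 ≈ 0.464

0.464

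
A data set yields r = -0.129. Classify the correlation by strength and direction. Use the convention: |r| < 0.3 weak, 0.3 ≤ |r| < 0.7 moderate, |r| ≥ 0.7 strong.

r = -0.129 < 0 so the relationship is negative.
|r| = 0.129, which falls in the weak range.

weak negative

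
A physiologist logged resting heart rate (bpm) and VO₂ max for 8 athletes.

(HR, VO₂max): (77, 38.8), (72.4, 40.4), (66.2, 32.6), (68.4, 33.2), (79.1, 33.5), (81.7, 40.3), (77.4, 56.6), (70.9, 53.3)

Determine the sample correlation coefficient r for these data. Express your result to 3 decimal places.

0.213

n = 8, Σx = 593.1, Σy = 328.7, Σx² = 44181.03, Σy² = 14093.39, Σxy = 24443.73
nΣxy − ΣxΣy = 195549.84 − 194951.97 = 597.87
nΣx² − (Σx)² = 353448.24 − 351767.61 = 1680.63; nΣy² − (Σy)² = 112747.12 − 108043.69 = 4703.43
r = 597.87 / √(1680.63 × 4703.43) = 597.87 / 2811.5344 ≈ 0.213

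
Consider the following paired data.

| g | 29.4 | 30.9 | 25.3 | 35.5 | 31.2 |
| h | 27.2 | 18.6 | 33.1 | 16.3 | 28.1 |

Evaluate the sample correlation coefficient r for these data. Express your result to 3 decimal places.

n = 5, Σg = 152.3, Σh = 123.3, Σg² = 4692.95, Σh² = 3236.71, Σgh = 3667.22
nΣgh − ΣgΣh = 18336.1 − 18778.59 = -442.49
nΣg² − (Σg)² = 23464.75 − 23195.29 = 269.46; nΣh² − (Σh)² = 16183.55 − 15202.89 = 980.66
r = -442.49 / √(269.46 × 980.66) = -442.49 / 514.0512 ≈ -0.861

-0.861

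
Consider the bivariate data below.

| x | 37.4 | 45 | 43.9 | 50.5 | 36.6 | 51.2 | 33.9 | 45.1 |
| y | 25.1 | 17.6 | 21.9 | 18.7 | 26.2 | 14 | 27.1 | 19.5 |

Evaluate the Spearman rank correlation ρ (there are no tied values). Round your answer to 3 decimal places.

Rank x: 3, 5, 4, 7, 2, 8, 1, 6
Rank y: 6, 2, 5, 3, 7, 1, 8, 4
d = rank(x) − rank(y): -3, 3, -1, 4, -5, 7, -7, 2; Σd² = 162
ρ = 1 − 6Σd² / [n(n²−1)] = 1 − 6×162 / (8×63) = 1 − 972/504 ≈ -0.929

-0.929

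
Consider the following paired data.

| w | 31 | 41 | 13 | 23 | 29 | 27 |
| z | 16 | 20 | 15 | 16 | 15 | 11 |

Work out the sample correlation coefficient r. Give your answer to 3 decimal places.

n = 6, Σw = 164, Σz = 93, Σw² = 4910, Σz² = 1483, Σwz = 2611
nΣwz − ΣwΣz = 15666 − 15252 = 414
nΣw² − (Σw)² = 29460 − 26896 = 2564; nΣz² − (Σz)² = 8898 − 8649 = 249
r = 414 / √(2564 × 249) = 414 / 799.0219 ≈ 0.518

0.518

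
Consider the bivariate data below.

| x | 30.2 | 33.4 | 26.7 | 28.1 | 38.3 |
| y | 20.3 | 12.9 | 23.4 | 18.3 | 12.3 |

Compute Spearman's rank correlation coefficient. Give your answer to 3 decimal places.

Rank x: 3, 4, 1, 2, 5
Rank y: 4, 2, 5, 3, 1
d = rank(x) − rank(y): -1, 2, -4, -1, 4; Σd² = 38
ρ = 1 − 6Σd² / [n(n²−1)] = 1 − 6×38 / (5×24) = 1 − 228/120 ≈ -0.900

-0.900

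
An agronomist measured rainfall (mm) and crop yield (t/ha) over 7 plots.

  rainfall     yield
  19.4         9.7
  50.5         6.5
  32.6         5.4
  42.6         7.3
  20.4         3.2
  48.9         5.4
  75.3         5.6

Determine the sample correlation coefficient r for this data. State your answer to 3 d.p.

-0.124

n = 7, Σx = 289.7, Σy = 43.1, Σx² = 14281.59, Σy² = 289.55, Σxy = 1754.47
nΣxy − ΣxΣy = 12281.29 − 12486.07 = -204.78
nΣx² − (Σx)² = 99971.13 − 83926.09 = 16045.04; nΣy² − (Σy)² = 2026.85 − 1857.61 = 169.24
r = -204.78 / √(16045.04 × 169.24) = -204.78 / 1647.8661 ≈ -0.124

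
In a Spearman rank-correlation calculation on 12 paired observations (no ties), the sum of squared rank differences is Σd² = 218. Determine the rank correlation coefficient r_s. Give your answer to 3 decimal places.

ρ = 1 − 6Σd² / [n(n²−1)] = 1 − 6×218 / (12×143)
  = 1 − 1308/1716 = 1 − 0.7622 ≈ 0.238

0.238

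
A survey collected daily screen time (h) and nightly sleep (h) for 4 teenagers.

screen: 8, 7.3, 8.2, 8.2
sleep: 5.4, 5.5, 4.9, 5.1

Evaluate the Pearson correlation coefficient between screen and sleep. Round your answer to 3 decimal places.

-0.800

n = 4, Σx = 31.7, Σy = 20.9, Σx² = 251.77, Σy² = 109.43, Σxy = 165.35
nΣxy − ΣxΣy = 661.4 − 662.53 = -1.13
nΣx² − (Σx)² = 1007.08 − 1004.89 = 2.19; nΣy² − (Σy)² = 437.72 − 436.81 = 0.91
r = -1.13 / √(2.19 × 0.91) = -1.13 / 1.4117 ≈ -0.800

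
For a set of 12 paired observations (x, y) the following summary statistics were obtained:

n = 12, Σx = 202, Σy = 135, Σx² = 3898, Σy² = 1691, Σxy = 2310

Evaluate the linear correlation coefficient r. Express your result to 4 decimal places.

0.1281

r = (nΣxy − ΣxΣy) / √[(nΣx² − (Σx)²)(nΣy² − (Σy)²)]
Numerator: 12×2310 − 202×135 = 450
Denominator: √[(46776 − 40804)(20292 − 18225)] = √[5972 × 2067] = 3513.4206
r = 450 / 3513.4206 ≈ 0.1281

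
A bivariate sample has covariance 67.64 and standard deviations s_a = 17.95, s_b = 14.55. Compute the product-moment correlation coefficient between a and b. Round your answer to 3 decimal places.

r = Cov(a,b) / (s_a · s_b) = 67.64 / (17.95 × 14.55)
  = 67.64 / 261.1725 ≈ 0.259

0.259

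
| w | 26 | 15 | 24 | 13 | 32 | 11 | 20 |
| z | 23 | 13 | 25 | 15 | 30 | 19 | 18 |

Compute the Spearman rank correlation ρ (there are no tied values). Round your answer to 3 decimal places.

Rank w: 6, 3, 5, 2, 7, 1, 4
Rank z: 5, 1, 6, 2, 7, 4, 3
d = rank(w) − rank(z): 1, 2, -1, 0, 0, -3, 1; Σd² = 16
ρ = 1 − 6Σd² / [n(n²−1)] = 1 − 6×16 / (7×48) = 1 − 96/336 ≈ 0.714

0.714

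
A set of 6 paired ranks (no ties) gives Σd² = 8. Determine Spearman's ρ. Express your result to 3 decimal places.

0.771

ρ = 1 − 6Σd² / [n(n²−1)] = 1 − 6×8 / (6×35)
  = 1 − 48/210 = 1 − 0.2286 ≈ 0.771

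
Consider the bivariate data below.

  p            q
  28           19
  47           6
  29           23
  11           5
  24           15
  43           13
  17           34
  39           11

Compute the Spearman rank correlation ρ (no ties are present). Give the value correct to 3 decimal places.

Rank p: 4, 8, 5, 1, 3, 7, 2, 6
Rank q: 6, 2, 7, 1, 5, 4, 8, 3
d = rank(p) − rank(q): -2, 6, -2, 0, -2, 3, -6, 3; Σd² = 102
ρ = 1 − 6Σd² / [n(n²−1)] = 1 − 6×102 / (8×63) = 1 − 612/504 ≈ -0.214

-0.214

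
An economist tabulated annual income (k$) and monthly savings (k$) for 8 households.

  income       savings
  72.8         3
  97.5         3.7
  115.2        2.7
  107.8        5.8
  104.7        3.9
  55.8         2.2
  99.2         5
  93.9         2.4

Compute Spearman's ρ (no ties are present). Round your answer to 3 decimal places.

0.571

Rank income: 2, 4, 8, 7, 6, 1, 5, 3
Rank savings: 4, 5, 3, 8, 6, 1, 7, 2
d = rank(income) − rank(savings): -2, -1, 5, -1, 0, 0, -2, 1; Σd² = 36
ρ = 1 − 6Σd² / [n(n²−1)] = 1 − 6×36 / (8×63) = 1 − 216/504 ≈ 0.571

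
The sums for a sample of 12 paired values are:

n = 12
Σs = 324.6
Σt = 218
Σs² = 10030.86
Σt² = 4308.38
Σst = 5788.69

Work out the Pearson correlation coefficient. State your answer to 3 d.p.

-0.164

r = (nΣst − ΣsΣt) / √[(nΣs² − (Σs)²)(nΣt² − (Σt)²)]
Numerator: 12×5788.69 − 324.6×218 = -1298.52
Denominator: √[(120370.32 − 105365.16)(51700.56 − 47524)] = √[15005.16 × 4176.56] = 7916.4355
r = -1298.52 / 7916.4355 ≈ -0.164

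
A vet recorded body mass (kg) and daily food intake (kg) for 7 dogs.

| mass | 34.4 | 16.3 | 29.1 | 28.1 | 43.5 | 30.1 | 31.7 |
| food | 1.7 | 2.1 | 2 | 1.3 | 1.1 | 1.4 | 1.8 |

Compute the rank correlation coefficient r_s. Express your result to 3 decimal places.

Rank mass: 6, 1, 3, 2, 7, 4, 5
Rank food: 4, 7, 6, 2, 1, 3, 5
d = rank(mass) − rank(food): 2, -6, -3, 0, 6, 1, 0; Σd² = 86
ρ = 1 − 6Σd² / [n(n²−1)] = 1 − 6×86 / (7×48) = 1 − 516/336 ≈ -0.536

-0.536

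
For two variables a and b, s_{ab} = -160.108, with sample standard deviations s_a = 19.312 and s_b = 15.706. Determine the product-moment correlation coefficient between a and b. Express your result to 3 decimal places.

r = Cov(a,b) / (s_a · s_b) = -160.108 / (19.312 × 15.706)
  = -160.108 / 303.3143 ≈ -0.528

-0.528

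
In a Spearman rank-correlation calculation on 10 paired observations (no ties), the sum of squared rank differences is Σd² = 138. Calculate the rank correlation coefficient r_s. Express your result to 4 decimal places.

ρ = 1 − 6Σd² / [n(n²−1)] = 1 − 6×138 / (10×99)
  = 1 − 828/990 = 1 − 0.83636 ≈ 0.1636

0.1636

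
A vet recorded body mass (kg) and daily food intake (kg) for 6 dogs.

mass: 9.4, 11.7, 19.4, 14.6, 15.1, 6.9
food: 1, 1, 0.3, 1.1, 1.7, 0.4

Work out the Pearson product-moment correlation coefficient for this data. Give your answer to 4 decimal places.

n = 6, Σx = 77.1, Σy = 5.5, Σx² = 1090.39, Σy² = 6.35, Σxy = 71.41
nΣxy − ΣxΣy = 428.46 − 424.05 = 4.41
nΣx² − (Σx)² = 6542.34 − 5944.41 = 597.93; nΣy² − (Σy)² = 38.1 − 30.25 = 7.85
r = 4.41 / √(597.93 × 7.85) = 4.41 / 68.5110 ≈ 0.0644

0.0644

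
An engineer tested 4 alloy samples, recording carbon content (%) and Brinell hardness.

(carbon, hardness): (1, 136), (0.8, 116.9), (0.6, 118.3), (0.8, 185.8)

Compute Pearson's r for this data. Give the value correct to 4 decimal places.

n = 4, Σx = 3.2, Σy = 557, Σx² = 2.64, Σy² = 80678.14, Σxy = 449.14
nΣxy − ΣxΣy = 1796.56 − 1782.4 = 14.16
nΣx² − (Σx)² = 10.56 − 10.24 = 0.32; nΣy² − (Σy)² = 322712.56 − 310249 = 12463.56
r = 14.16 / √(0.32 × 12463.56) = 14.16 / 63.1533 ≈ 0.2242

0.2242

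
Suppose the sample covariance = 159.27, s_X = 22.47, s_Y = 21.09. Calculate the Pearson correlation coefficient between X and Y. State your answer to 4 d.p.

r = Cov(X,Y) / (s_X · s_Y) = 159.27 / (22.47 × 21.09)
  = 159.27 / 473.8923 ≈ 0.3361

0.3361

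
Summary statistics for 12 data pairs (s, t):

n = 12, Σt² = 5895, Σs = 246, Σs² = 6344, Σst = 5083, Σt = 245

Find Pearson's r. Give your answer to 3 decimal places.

0.056

r = (nΣst − ΣsΣt) / √[(nΣs² − (Σs)²)(nΣt² − (Σt)²)]
Numerator: 12×5083 − 246×245 = 726
Denominator: √[(76128 − 60516)(70740 − 60025)] = √[15612 × 10715] = 12933.7767
r = 726 / 12933.7767 ≈ 0.056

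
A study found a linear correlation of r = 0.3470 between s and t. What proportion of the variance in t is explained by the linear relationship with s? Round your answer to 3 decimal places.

r² = (0.3470)² = 0.120

0.120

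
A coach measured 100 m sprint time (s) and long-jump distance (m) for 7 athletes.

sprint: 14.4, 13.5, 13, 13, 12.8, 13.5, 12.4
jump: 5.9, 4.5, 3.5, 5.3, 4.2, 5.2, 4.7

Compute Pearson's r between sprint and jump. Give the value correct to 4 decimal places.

n = 7, Σx = 92.6, Σy = 33.3, Σx² = 1227.46, Σy² = 162.17, Σxy = 442.35
nΣxy − ΣxΣy = 3096.45 − 3083.58 = 12.87
nΣx² − (Σx)² = 8592.22 − 8574.76 = 17.46; nΣy² − (Σy)² = 1135.19 − 1108.89 = 26.3
r = 12.87 / √(17.46 × 26.3) = 12.87 / 21.4289 ≈ 0.6006

0.6006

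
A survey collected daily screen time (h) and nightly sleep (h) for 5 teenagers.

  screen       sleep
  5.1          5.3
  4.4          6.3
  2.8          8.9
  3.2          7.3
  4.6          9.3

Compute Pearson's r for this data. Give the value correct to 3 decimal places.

-0.504

n = 5, Σx = 20.1, Σy = 37.1, Σx² = 84.61, Σy² = 286.77, Σxy = 145.81
nΣxy − ΣxΣy = 729.05 − 745.71 = -16.66
nΣx² − (Σx)² = 423.05 − 404.01 = 19.04; nΣy² − (Σy)² = 1433.85 − 1376.41 = 57.44
r = -16.66 / √(19.04 × 57.44) = -16.66 / 33.0705 ≈ -0.504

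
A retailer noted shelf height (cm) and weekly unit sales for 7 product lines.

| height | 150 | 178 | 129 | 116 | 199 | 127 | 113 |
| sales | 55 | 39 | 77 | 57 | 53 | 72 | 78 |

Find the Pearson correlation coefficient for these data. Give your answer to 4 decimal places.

-0.7231

n = 7, Σx = 1012, Σy = 431, Σx² = 152780, Σy² = 27801, Σxy = 60242
nΣxy − ΣxΣy = 421694 − 436172 = -14478
nΣx² − (Σx)² = 1069460 − 1024144 = 45316; nΣy² − (Σy)² = 194607 − 185761 = 8846
r = -14478 / √(45316 × 8846) = -14478 / 20021.6217 ≈ -0.7231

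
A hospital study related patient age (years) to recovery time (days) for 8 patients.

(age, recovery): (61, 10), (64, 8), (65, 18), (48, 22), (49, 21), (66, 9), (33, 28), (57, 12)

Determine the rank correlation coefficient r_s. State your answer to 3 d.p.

Rank age: 5, 6, 7, 2, 3, 8, 1, 4
Rank recovery: 3, 1, 5, 7, 6, 2, 8, 4
d = rank(age) − rank(recovery): 2, 5, 2, -5, -3, 6, -7, 0; Σd² = 152
ρ = 1 − 6Σd² / [n(n²−1)] = 1 − 6×152 / (8×63) = 1 − 912/504 ≈ -0.810

-0.810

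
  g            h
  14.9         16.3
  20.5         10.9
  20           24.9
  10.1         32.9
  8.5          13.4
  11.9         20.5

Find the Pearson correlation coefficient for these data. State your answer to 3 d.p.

-0.232

n = 6, Σg = 85.9, Σh = 118.9, Σg² = 1358.13, Σh² = 2686.73, Σgh = 1654.46
nΣgh − ΣgΣh = 9926.76 − 10213.51 = -286.75
nΣg² − (Σg)² = 8148.78 − 7378.81 = 769.97; nΣh² − (Σh)² = 16120.38 − 14137.21 = 1983.17
r = -286.75 / √(769.97 × 1983.17) = -286.75 / 1235.7109 ≈ -0.232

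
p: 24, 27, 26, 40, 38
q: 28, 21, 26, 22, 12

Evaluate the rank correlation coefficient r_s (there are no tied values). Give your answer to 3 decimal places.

-0.700

Rank p: 1, 3, 2, 5, 4
Rank q: 5, 2, 4, 3, 1
d = rank(p) − rank(q): -4, 1, -2, 2, 3; Σd² = 34
ρ = 1 − 6Σd² / [n(n²−1)] = 1 − 6×34 / (5×24) = 1 − 204/120 ≈ -0.700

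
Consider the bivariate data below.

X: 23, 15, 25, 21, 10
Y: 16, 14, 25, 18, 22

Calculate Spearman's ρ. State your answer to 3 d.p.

Rank X: 4, 2, 5, 3, 1
Rank Y: 2, 1, 5, 3, 4
d = rank(X) − rank(Y): 2, 1, 0, 0, -3; Σd² = 14
ρ = 1 − 6Σd² / [n(n²−1)] = 1 − 6×14 / (5×24) = 1 − 84/120 ≈ 0.300

0.300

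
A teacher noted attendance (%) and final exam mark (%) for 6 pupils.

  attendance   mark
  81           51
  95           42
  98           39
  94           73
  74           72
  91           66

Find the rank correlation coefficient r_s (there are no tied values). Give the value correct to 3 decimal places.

-0.600

Rank attendance: 2, 5, 6, 4, 1, 3
Rank mark: 3, 2, 1, 6, 5, 4
d = rank(attendance) − rank(mark): -1, 3, 5, -2, -4, -1; Σd² = 56
ρ = 1 − 6Σd² / [n(n²−1)] = 1 − 6×56 / (6×35) = 1 − 336/210 ≈ -0.600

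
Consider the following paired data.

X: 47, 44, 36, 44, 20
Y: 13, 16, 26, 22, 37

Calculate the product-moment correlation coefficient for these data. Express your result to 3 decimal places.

n = 5, ΣX = 191, ΣY = 114, ΣX² = 7777, ΣY² = 2954, ΣXY = 3959
nΣXY − ΣXΣY = 19795 − 21774 = -1979
nΣX² − (ΣX)² = 38885 − 36481 = 2404; nΣY² − (ΣY)² = 14770 − 12996 = 1774
r = -1979 / √(2404 × 1774) = -1979 / 2065.1140 ≈ -0.958

-0.958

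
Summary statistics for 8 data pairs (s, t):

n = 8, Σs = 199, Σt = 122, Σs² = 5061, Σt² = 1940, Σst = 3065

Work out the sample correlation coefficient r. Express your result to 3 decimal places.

0.322

r = (nΣst − ΣsΣt) / √[(nΣs² − (Σs)²)(nΣt² − (Σt)²)]
Numerator: 8×3065 − 199×122 = 242
Denominator: √[(40488 − 39601)(15520 − 14884)] = √[887 × 636] = 751.0872
r = 242 / 751.0872 ≈ 0.322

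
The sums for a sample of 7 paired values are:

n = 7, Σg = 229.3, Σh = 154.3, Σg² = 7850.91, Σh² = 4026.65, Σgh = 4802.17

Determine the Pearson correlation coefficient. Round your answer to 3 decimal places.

-0.547

r = (nΣgh − ΣgΣh) / √[(nΣg² − (Σg)²)(nΣh² − (Σh)²)]
Numerator: 7×4802.17 − 229.3×154.3 = -1765.8
Denominator: √[(54956.37 − 52578.49)(28186.55 − 23808.49)] = √[2377.88 × 4378.06] = 3226.5308
r = -1765.8 / 3226.5308 ≈ -0.547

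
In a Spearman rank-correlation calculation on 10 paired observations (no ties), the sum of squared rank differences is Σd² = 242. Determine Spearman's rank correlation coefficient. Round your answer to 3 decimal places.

ρ = 1 − 6Σd² / [n(n²−1)] = 1 − 6×242 / (10×99)
  = 1 − 1452/990 = 1 − 1.4667 ≈ -0.467

-0.467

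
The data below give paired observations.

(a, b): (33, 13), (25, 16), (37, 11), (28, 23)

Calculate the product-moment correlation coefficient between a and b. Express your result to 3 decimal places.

n = 4, Σa = 123, Σb = 63, Σa² = 3867, Σb² = 1075, Σab = 1880
nΣab − ΣaΣb = 7520 − 7749 = -229
nΣa² − (Σa)² = 15468 − 15129 = 339; nΣb² − (Σb)² = 4300 − 3969 = 331
r = -229 / √(339 × 331) = -229 / 334.9761 ≈ -0.684

-0.684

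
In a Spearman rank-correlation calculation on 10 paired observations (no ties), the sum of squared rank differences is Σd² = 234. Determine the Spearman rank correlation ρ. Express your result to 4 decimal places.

ρ = 1 − 6Σd² / [n(n²−1)] = 1 − 6×234 / (10×99)
  = 1 − 1404/990 = 1 − 1.41818 ≈ -0.4182

-0.4182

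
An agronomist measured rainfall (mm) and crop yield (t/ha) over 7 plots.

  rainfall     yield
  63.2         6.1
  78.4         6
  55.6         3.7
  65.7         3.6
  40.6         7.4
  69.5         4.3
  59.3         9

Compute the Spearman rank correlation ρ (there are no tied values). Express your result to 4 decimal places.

Rank rainfall: 4, 7, 2, 5, 1, 6, 3
Rank yield: 5, 4, 2, 1, 6, 3, 7
d = rank(rainfall) − rank(yield): -1, 3, 0, 4, -5, 3, -4; Σd² = 76
ρ = 1 − 6Σd² / [n(n²−1)] = 1 − 6×76 / (7×48) = 1 − 456/336 ≈ -0.3571

-0.3571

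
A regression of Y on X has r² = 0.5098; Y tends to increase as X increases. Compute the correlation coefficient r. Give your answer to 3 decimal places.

|r| = √0.5098 = 0.714
The association is positive, so r = 0.714.

0.714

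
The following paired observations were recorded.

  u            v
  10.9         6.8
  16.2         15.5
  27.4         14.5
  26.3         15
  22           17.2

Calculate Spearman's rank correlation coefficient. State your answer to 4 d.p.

0.1000

Rank u: 1, 2, 5, 4, 3
Rank v: 1, 4, 2, 3, 5
d = rank(u) − rank(v): 0, -2, 3, 1, -2; Σd² = 18
ρ = 1 − 6Σd² / [n(n²−1)] = 1 − 6×18 / (5×24) = 1 − 108/120 ≈ 0.1000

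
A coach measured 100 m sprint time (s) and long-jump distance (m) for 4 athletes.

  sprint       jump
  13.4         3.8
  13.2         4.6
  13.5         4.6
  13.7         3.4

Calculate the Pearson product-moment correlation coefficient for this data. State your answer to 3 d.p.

-0.694

n = 4, Σx = 53.8, Σy = 16.4, Σx² = 723.74, Σy² = 68.32, Σxy = 220.32
nΣxy − ΣxΣy = 881.28 − 882.32 = -1.04
nΣx² − (Σx)² = 2894.96 − 2894.44 = 0.52; nΣy² − (Σy)² = 273.28 − 268.96 = 4.32
r = -1.04 / √(0.52 × 4.32) = -1.04 / 1.4988 ≈ -0.694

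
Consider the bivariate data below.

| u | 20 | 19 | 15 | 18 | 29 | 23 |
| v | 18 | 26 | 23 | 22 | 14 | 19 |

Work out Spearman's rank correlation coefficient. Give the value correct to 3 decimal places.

Rank u: 4, 3, 1, 2, 6, 5
Rank v: 2, 6, 5, 4, 1, 3
d = rank(u) − rank(v): 2, -3, -4, -2, 5, 2; Σd² = 62
ρ = 1 − 6Σd² / [n(n²−1)] = 1 − 6×62 / (6×35) = 1 − 372/210 ≈ -0.771

-0.771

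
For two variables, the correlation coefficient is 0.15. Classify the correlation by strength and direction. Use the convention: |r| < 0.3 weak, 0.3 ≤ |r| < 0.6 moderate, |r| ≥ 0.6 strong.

r = 0.15 > 0 so the relationship is positive.
|r| = 0.15, which falls in the weak range.

weak positive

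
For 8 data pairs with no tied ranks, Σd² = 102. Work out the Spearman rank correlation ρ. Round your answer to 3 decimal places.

-0.214

ρ = 1 − 6Σd² / [n(n²−1)] = 1 − 6×102 / (8×63)
  = 1 − 612/504 = 1 − 1.2143 ≈ -0.214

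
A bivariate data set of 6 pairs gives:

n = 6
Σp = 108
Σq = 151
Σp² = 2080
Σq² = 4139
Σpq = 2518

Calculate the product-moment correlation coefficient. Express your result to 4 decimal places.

-0.9317

r = (nΣpq − ΣpΣq) / √[(nΣp² − (Σp)²)(nΣq² − (Σq)²)]
Numerator: 6×2518 − 108×151 = -1200
Denominator: √[(12480 − 11664)(24834 − 22801)] = √[816 × 2033] = 1287.9938
r = -1200 / 1287.9938 ≈ -0.9317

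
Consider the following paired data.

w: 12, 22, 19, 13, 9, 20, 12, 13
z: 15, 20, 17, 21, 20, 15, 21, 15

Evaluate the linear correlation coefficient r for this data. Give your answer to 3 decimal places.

-0.188

n = 8, Σw = 120, Σz = 144, Σw² = 1952, Σz² = 2646, Σwz = 2143
nΣwz − ΣwΣz = 17144 − 17280 = -136
nΣw² − (Σw)² = 15616 − 14400 = 1216; nΣz² − (Σz)² = 21168 − 20736 = 432
r = -136 / √(1216 × 432) = -136 / 724.7841 ≈ -0.188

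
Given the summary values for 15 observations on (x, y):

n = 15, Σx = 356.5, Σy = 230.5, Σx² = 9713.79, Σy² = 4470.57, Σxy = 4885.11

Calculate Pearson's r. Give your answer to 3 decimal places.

-0.553

r = (nΣxy − ΣxΣy) / √[(nΣx² − (Σx)²)(nΣy² − (Σy)²)]
Numerator: 15×4885.11 − 356.5×230.5 = -8896.6
Denominator: √[(145706.85 − 127092.25)(67058.55 − 53130.25)] = √[18614.6 × 13928.3] = 16101.8550
r = -8896.6 / 16101.8550 ≈ -0.553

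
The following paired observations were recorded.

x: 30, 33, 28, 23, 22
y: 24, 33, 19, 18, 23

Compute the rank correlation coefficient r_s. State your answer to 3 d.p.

0.700

Rank x: 4, 5, 3, 2, 1
Rank y: 4, 5, 2, 1, 3
d = rank(x) − rank(y): 0, 0, 1, 1, -2; Σd² = 6
ρ = 1 − 6Σd² / [n(n²−1)] = 1 − 6×6 / (5×24) = 1 − 36/120 ≈ 0.700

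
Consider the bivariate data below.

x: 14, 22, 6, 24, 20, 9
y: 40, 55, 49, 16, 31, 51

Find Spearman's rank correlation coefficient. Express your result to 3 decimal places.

Rank x: 3, 5, 1, 6, 4, 2
Rank y: 3, 6, 4, 1, 2, 5
d = rank(x) − rank(y): 0, -1, -3, 5, 2, -3; Σd² = 48
ρ = 1 − 6Σd² / [n(n²−1)] = 1 − 6×48 / (6×35) = 1 − 288/210 ≈ -0.371

-0.371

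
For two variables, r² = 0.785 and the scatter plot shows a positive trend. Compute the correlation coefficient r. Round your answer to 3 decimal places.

|r| = √0.785 = 0.886
The association is positive, so r = 0.886.

0.886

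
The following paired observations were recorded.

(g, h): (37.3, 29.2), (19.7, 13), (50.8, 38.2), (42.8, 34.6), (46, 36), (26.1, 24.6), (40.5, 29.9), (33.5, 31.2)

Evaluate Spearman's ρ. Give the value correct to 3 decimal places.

Rank g: 4, 1, 8, 6, 7, 2, 5, 3
Rank h: 3, 1, 8, 6, 7, 2, 4, 5
d = rank(g) − rank(h): 1, 0, 0, 0, 0, 0, 1, -2; Σd² = 6
ρ = 1 − 6Σd² / [n(n²−1)] = 1 − 6×6 / (8×63) = 1 − 36/504 ≈ 0.929

0.929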